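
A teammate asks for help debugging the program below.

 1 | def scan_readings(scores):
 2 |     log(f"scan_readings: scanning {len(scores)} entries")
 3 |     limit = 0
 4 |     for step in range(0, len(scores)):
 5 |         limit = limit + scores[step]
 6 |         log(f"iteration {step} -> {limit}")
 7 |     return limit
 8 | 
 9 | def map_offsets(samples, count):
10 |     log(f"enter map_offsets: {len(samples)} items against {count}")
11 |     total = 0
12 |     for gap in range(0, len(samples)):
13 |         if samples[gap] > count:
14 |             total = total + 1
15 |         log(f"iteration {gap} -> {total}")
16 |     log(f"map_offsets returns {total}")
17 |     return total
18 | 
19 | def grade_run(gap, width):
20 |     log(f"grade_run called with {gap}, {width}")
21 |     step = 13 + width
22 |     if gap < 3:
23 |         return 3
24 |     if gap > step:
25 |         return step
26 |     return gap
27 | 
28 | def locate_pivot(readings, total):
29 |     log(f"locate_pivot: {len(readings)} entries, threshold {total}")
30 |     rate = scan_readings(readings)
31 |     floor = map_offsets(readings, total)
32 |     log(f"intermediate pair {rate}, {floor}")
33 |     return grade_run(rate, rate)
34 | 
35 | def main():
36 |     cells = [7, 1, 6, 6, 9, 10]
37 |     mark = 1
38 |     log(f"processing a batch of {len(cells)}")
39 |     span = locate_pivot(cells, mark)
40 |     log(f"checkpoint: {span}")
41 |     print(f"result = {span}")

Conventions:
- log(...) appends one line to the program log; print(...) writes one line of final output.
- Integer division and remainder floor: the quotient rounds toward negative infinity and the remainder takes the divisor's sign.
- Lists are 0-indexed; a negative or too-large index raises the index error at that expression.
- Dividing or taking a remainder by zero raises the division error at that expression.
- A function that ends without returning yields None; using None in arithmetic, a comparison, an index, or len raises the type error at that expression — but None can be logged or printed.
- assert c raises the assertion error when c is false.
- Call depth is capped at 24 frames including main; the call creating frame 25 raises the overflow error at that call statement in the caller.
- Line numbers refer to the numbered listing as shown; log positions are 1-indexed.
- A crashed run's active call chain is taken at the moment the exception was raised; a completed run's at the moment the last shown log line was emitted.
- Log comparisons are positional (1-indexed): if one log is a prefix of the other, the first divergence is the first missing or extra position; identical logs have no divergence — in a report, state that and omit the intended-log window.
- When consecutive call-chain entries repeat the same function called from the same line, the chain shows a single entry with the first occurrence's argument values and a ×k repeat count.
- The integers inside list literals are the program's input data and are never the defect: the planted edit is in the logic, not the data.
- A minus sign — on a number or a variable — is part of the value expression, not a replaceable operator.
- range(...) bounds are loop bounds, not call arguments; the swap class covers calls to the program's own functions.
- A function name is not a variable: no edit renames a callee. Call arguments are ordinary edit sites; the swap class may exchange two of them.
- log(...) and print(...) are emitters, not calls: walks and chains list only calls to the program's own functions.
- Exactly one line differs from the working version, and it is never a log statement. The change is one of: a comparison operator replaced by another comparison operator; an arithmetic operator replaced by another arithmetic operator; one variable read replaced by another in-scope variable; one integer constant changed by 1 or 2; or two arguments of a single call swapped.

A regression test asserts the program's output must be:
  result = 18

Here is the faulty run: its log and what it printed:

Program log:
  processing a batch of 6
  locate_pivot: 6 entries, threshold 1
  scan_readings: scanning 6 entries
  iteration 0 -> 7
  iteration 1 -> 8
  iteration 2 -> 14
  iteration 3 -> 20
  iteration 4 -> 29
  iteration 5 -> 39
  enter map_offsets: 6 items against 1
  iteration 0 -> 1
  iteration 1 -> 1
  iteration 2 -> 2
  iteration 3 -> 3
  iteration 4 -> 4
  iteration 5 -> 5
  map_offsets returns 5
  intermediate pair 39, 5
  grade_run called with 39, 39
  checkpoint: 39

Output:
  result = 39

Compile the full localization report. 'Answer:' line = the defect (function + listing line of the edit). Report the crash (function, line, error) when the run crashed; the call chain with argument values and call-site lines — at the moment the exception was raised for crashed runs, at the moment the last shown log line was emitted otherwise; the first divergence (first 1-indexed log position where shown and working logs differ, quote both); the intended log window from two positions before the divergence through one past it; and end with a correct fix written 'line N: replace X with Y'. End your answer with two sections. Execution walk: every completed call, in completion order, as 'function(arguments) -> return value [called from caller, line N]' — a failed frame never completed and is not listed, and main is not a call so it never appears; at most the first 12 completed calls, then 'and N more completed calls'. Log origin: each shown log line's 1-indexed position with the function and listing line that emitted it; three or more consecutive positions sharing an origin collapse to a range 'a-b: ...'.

Answer: the defect is in locate_pivot at line 33.
Key fact: Position 19 is the first bad log line: 'grade_run called with 39, 39' should read 'grade_run called with 39, 5'.
Call chain: main.
First divergence: position 19; shown 'grade_run called with 39, 39' vs intended 'grade_run called with 39, 5'.
Intended log window:
  17: map_offsets returns 5
  18: intermediate pair 39, 5
  19: grade_run called with 39, 5
  20: checkpoint: 18
Execution walk:
  scan_readings([7, 1, 6, 6, 9, 10]) -> 39  [called from locate_pivot, line 30]
  map_offsets([7, 1, 6, 6, 9, 10], 1) -> 5  [called from locate_pivot, line 31]
  grade_run(39, 39) -> 39  [called from locate_pivot, line 33]
  locate_pivot([7, 1, 6, 6, 9, 10], 1) -> 39  [called from main, line 39]
Log origin:
  1: emitted by main (line 38)
  2: emitted by locate_pivot (line 29)
  3: emitted by scan_readings (line 2)
  4-9: emitted by scan_readings (line 6)
  10: emitted by map_offsets (line 10)
  11-16: emitted by map_offsets (line 15)
  17: emitted by map_offsets (line 16)
  18: emitted by locate_pivot (line 32)
  19: emitted by grade_run (line 20)
  20: emitted by main (line 40)
A correct fix: line 33: replace `grade_run(rate, rate)` with `grade_run(rate, floor)`.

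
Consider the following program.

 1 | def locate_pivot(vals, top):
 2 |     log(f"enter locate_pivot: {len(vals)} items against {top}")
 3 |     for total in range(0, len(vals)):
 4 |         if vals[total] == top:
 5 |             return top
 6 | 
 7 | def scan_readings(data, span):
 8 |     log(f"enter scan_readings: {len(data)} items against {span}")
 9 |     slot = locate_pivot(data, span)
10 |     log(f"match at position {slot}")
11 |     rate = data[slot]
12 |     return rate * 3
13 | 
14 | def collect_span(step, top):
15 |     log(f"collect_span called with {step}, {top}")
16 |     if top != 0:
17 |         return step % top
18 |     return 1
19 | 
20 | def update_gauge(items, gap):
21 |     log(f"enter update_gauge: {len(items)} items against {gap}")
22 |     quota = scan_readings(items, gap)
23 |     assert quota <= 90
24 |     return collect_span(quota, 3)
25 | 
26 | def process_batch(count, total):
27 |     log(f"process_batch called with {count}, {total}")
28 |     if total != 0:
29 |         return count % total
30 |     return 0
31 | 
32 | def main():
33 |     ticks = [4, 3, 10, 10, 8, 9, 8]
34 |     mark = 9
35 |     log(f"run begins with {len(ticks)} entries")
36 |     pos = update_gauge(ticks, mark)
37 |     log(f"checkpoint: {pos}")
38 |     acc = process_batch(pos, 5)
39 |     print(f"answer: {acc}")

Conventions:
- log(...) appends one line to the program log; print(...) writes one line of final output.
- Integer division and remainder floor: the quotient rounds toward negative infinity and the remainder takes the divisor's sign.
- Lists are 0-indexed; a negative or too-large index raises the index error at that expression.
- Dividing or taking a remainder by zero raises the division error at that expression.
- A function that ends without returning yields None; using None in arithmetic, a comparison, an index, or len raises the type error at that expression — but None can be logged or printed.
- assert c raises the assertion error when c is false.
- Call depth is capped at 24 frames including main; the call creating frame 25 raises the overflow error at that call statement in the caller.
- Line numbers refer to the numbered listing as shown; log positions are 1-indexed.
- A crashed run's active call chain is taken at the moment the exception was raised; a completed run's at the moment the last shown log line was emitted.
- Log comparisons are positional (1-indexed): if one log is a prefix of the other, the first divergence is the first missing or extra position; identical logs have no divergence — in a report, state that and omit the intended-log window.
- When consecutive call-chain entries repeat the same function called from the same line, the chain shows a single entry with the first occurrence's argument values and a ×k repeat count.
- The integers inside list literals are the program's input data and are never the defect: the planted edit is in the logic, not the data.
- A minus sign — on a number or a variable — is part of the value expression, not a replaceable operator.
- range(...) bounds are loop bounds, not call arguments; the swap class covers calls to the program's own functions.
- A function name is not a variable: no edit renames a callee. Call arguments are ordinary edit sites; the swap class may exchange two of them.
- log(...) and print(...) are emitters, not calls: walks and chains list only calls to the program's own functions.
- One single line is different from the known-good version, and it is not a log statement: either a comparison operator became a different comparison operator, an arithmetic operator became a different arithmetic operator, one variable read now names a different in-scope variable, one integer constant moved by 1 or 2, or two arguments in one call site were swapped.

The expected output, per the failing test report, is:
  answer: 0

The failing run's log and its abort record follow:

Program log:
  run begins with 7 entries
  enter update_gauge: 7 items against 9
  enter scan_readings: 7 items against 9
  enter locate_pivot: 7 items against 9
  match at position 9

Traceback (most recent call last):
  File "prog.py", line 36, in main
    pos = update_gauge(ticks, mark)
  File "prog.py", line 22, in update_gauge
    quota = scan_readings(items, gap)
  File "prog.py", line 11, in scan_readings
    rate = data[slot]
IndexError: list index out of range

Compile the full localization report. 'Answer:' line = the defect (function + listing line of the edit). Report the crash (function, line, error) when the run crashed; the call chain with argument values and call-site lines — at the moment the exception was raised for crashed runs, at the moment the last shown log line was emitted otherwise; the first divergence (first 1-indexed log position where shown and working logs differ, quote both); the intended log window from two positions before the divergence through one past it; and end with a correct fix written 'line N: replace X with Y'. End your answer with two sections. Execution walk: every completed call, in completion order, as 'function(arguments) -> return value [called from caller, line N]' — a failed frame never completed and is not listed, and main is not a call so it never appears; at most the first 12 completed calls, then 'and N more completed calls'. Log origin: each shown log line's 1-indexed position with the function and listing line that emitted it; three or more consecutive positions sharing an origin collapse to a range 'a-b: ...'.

Answer: the defect is in locate_pivot at line 5.
Key observation: The earliest visible damage is log position 5 — 'match at position 9' rather than the intended 'match at position 5'.
Crash: scan_readings, line 11, IndexError.
Call chain: main -> update_gauge([4, 3, 10, 10, 8, 9, 8], 9) (called at line 36) -> scan_readings([4, 3, 10, 10, 8, 9, 8], 9) (called at line 22).
First divergence: at position 5 the run shows 'match at position 9' where the working version logs 'match at position 5'.
Intended log window:
  3: enter scan_readings: 7 items against 9
  4: enter locate_pivot: 7 items against 9
  5: match at position 5
  6: collect_span called with 27, 3
Execution walk:
  locate_pivot([4, 3, 10, 10, 8, 9, 8], 9) -> 9  [called from scan_readings, line 9]
Log origins:
  1: emitted by main (line 35)
  2: emitted by update_gauge (line 21)
  3: emitted by scan_readings (line 8)
  4: emitted by locate_pivot (line 2)
  5: emitted by scan_readings (line 10)
A correct fix: line 5: replace `top` with `total`.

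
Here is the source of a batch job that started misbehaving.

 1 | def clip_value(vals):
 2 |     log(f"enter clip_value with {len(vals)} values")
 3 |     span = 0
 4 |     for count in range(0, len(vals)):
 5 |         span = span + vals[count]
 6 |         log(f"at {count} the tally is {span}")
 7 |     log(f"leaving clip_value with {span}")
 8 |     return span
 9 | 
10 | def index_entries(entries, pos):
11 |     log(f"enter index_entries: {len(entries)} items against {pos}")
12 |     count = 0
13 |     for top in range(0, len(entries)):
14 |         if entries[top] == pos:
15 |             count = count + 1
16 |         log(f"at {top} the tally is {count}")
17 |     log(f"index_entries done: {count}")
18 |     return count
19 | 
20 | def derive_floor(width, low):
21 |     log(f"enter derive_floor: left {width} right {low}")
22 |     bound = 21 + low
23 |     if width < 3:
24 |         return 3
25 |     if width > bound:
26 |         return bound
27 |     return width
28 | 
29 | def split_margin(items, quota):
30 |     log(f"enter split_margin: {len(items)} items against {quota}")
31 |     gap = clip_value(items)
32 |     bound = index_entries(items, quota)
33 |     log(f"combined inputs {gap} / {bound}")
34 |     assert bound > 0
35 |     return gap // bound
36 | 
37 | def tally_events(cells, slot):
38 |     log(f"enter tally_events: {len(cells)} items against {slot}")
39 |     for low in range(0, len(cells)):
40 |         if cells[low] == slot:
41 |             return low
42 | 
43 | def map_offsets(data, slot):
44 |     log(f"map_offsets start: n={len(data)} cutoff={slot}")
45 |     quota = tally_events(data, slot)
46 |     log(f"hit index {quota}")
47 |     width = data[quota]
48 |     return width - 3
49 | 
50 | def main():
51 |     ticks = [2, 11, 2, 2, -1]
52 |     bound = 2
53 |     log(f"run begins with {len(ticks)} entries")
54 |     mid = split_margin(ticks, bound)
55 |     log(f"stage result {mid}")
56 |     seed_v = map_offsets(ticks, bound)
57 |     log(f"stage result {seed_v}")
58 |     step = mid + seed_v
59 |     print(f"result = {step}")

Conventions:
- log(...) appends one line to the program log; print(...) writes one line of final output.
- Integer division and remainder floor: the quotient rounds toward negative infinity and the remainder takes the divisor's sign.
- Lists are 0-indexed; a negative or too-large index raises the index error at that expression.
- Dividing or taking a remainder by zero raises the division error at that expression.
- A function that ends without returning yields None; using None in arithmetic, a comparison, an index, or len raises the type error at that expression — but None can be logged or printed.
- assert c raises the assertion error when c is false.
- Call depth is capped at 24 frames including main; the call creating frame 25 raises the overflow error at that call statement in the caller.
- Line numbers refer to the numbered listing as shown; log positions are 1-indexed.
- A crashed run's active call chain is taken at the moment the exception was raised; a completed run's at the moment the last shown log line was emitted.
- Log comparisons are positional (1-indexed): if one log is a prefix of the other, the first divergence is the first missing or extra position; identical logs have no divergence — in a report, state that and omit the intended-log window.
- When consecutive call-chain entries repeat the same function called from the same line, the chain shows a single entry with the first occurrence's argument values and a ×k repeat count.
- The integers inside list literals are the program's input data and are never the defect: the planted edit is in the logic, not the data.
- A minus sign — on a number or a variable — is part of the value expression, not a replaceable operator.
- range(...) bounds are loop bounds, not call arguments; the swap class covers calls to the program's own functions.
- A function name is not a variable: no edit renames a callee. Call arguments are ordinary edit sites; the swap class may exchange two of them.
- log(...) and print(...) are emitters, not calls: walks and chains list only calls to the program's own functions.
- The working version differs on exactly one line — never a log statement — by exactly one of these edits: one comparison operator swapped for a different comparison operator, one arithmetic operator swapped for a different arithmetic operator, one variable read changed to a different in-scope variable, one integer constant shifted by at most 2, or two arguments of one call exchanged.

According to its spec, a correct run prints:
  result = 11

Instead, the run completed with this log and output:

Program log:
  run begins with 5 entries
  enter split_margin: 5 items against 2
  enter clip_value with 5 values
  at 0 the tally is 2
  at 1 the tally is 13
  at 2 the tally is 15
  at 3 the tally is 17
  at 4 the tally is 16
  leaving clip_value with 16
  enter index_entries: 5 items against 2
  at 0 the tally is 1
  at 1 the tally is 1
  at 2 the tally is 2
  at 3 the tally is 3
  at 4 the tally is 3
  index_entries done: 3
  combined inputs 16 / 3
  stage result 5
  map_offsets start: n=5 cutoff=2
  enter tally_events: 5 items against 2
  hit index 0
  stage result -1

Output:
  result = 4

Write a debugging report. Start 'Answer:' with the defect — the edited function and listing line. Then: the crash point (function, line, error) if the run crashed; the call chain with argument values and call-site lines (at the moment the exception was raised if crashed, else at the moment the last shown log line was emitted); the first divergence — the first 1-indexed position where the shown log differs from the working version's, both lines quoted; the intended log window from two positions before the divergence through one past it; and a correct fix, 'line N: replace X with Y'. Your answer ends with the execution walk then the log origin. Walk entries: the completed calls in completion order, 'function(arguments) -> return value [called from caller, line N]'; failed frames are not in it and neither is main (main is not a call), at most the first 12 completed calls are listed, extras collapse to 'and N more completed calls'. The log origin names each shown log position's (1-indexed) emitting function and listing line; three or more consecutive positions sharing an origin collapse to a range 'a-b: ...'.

Answer: the defect is in map_offsets at line 48.
Key observation: Position 22 is the first bad log line: 'stage result -1' should read 'stage result 6'.
Call chain: main.
First divergence: at position 22 the run shows 'stage result -1' where the working version logs 'stage result 6'.
Intended log window:
  20: enter tally_events: 5 items against 2
  21: hit index 0
  22: stage result 6
Execution walk:
  clip_value([2, 11, 2, 2, -1]) -> 16  [called from split_margin, line 31]
  index_entries([2, 11, 2, 2, -1], 2) -> 3  [called from split_margin, line 32]
  split_margin([2, 11, 2, 2, -1], 2) -> 5  [called from main, line 54]
  tally_events([2, 11, 2, 2, -1], 2) -> 0  [called from map_offsets, line 45]
  map_offsets([2, 11, 2, 2, -1], 2) -> -1  [called from main, line 56]
Log origin:
  1: emitted by main (line 53)
  2: emitted by split_margin (line 30)
  3: emitted by clip_value (line 2)
  4-8: emitted by clip_value (line 6)
  9: emitted by clip_value (line 7)
  10: emitted by index_entries (line 11)
  11-15: emitted by index_entries (line 16)
  16: emitted by index_entries (line 17)
  17: emitted by split_margin (line 33)
  18: emitted by main (line 55)
  19: emitted by map_offsets (line 44)
  20: emitted by tally_events (line 38)
  21: emitted by map_offsets (line 46)
  22: emitted by main (line 57)
A correct fix: line 48: replace `-` with `*`.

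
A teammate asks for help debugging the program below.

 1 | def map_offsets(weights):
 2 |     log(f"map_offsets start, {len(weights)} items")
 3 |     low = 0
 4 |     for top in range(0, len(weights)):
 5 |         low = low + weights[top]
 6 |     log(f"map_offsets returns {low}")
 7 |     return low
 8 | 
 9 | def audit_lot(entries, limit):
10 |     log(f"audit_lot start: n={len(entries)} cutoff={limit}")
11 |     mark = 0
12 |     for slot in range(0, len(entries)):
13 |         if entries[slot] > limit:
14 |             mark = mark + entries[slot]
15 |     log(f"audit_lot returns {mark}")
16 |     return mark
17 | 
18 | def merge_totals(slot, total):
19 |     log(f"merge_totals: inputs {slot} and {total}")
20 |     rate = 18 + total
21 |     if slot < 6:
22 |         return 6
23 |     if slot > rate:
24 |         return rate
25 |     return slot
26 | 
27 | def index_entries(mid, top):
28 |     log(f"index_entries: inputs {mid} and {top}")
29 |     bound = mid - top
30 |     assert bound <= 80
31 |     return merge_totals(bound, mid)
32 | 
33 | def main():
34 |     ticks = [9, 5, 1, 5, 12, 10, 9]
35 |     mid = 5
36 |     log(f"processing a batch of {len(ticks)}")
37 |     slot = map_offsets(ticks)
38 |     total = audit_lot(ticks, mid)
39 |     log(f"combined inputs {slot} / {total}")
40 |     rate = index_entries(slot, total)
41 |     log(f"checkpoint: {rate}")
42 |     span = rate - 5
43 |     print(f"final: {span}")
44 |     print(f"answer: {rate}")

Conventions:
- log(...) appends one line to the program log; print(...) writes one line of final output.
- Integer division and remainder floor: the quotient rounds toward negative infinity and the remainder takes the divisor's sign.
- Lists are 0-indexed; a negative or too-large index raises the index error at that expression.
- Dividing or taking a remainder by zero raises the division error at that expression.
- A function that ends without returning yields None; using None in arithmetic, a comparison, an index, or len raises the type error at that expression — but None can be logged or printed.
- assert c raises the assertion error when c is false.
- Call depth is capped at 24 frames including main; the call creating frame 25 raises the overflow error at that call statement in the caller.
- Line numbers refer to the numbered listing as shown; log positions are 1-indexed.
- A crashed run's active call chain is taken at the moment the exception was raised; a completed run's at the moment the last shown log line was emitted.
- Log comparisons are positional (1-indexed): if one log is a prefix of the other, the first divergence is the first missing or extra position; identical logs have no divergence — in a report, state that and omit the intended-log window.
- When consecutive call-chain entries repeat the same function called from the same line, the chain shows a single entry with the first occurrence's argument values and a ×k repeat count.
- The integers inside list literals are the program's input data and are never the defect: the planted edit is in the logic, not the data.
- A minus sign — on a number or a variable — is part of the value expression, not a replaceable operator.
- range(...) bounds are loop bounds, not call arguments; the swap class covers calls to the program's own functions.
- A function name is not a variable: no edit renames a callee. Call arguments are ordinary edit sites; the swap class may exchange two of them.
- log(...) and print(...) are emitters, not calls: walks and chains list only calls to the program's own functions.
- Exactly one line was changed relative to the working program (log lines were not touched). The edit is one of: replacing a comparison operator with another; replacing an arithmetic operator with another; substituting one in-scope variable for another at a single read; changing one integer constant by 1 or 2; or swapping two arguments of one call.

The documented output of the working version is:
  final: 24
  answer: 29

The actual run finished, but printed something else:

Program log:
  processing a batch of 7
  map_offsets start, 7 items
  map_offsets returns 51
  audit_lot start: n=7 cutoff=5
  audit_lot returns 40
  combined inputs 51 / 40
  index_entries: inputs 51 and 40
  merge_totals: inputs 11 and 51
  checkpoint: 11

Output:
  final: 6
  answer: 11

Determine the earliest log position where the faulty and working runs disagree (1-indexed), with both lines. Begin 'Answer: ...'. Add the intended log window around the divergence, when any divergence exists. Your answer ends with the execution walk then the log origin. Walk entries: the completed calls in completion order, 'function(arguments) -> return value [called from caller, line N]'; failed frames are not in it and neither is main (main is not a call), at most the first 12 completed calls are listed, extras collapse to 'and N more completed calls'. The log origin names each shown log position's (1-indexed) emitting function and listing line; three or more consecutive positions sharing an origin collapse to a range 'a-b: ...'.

Answer: at position 8 the run shows 'merge_totals: inputs 11 and 51' where the working version logs 'merge_totals: inputs 51 and 11'.
Intended log window:
  6: combined inputs 51 / 40
  7: index_entries: inputs 51 and 40
  8: merge_totals: inputs 51 and 11
  9: checkpoint: 29
Execution walk:
  map_offsets([9, 5, 1, 5, 12, 10, 9]) -> 51  [called from main, line 37]
  audit_lot([9, 5, 1, 5, 12, 10, 9], 5) -> 40  [called from main, line 38]
  merge_totals(11, 51) -> 11  [called from index_entries, line 31]
  index_entries(51, 40) -> 11  [called from main, line 40]
Log line origins:
  1: emitted by main (line 36)
  2: emitted by map_offsets (line 2)
  3: emitted by map_offsets (line 6)
  4: emitted by audit_lot (line 10)
  5: emitted by audit_lot (line 15)
  6: emitted by main (line 39)
  7: emitted by index_entries (line 28)
  8: emitted by merge_totals (line 19)
  9: emitted by main (line 41)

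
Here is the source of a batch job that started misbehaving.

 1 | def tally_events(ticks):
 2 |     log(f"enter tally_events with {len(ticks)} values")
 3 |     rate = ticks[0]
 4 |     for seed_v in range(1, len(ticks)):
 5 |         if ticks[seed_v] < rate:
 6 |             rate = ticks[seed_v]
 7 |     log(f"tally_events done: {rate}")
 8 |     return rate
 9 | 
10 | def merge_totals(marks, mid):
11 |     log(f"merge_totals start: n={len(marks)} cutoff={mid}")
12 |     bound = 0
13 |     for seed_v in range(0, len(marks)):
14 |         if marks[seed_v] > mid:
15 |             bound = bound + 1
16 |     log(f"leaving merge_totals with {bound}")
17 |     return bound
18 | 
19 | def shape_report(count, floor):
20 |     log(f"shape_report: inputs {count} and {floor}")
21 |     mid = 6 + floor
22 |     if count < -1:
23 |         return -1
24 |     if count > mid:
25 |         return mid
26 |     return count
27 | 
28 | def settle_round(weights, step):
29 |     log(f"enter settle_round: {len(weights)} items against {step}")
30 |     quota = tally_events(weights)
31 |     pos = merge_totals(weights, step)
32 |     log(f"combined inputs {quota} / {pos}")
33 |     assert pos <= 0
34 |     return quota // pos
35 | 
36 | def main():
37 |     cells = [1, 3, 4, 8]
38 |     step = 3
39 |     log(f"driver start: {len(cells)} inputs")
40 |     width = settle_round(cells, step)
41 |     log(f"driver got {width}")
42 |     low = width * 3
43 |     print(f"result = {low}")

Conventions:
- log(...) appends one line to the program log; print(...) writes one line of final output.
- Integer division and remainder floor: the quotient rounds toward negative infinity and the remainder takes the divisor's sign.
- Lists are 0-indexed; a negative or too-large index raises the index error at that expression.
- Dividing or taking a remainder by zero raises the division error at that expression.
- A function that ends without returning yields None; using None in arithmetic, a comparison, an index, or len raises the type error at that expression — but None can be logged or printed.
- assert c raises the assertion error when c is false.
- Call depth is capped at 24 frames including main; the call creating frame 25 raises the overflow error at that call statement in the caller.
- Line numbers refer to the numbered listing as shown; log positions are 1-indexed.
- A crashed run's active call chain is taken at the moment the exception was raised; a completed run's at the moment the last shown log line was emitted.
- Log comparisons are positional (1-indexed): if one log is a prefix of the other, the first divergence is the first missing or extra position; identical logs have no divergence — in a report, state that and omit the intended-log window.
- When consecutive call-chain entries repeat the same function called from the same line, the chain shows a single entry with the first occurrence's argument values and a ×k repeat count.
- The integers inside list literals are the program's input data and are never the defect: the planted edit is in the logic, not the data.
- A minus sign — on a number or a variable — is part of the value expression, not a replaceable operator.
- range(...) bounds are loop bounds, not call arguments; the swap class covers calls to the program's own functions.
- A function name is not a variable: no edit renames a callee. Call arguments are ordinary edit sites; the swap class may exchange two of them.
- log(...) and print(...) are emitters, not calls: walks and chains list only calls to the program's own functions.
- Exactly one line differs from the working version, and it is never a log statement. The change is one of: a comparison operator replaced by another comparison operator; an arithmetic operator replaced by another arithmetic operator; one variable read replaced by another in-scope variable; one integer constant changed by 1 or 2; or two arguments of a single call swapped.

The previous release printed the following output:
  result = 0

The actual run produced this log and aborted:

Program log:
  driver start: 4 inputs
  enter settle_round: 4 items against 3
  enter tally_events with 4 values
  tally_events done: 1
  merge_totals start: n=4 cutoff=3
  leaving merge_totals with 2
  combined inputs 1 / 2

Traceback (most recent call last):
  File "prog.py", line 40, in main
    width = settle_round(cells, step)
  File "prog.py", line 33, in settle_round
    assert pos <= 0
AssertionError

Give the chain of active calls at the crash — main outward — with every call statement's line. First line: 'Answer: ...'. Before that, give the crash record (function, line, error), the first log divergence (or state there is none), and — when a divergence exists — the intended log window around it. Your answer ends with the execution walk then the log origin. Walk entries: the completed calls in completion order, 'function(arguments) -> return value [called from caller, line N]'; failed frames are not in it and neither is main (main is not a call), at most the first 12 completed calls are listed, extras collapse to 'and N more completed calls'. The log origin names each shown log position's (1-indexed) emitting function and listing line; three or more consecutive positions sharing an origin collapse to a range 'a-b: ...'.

Answer: main -> settle_round (called at line 40).
Key observation: The log ends early — 7 lines, where the working version next logs 'driver got 0'.
Crash: settle_round, line 33, AssertionError.
First divergence: position 8 — after 7 matching lines the faulty run goes silent; intended next line 'driver got 0'.
Intended log window:
  6: leaving merge_totals with 2
  7: combined inputs 1 / 2
  8: driver got 0
Execution walk:
  tally_events([1, 3, 4, 8]) -> 1  [called from settle_round, line 30]
  merge_totals([1, 3, 4, 8], 3) -> 2  [called from settle_round, line 31]
Origin of each log line:
  1: logged in main at line 39
  2: logged in settle_round at line 29
  3: logged in tally_events at line 2
  4: logged in tally_events at line 7
  5: logged in merge_totals at line 11
  6: logged in merge_totals at line 16
  7: logged in settle_round at line 32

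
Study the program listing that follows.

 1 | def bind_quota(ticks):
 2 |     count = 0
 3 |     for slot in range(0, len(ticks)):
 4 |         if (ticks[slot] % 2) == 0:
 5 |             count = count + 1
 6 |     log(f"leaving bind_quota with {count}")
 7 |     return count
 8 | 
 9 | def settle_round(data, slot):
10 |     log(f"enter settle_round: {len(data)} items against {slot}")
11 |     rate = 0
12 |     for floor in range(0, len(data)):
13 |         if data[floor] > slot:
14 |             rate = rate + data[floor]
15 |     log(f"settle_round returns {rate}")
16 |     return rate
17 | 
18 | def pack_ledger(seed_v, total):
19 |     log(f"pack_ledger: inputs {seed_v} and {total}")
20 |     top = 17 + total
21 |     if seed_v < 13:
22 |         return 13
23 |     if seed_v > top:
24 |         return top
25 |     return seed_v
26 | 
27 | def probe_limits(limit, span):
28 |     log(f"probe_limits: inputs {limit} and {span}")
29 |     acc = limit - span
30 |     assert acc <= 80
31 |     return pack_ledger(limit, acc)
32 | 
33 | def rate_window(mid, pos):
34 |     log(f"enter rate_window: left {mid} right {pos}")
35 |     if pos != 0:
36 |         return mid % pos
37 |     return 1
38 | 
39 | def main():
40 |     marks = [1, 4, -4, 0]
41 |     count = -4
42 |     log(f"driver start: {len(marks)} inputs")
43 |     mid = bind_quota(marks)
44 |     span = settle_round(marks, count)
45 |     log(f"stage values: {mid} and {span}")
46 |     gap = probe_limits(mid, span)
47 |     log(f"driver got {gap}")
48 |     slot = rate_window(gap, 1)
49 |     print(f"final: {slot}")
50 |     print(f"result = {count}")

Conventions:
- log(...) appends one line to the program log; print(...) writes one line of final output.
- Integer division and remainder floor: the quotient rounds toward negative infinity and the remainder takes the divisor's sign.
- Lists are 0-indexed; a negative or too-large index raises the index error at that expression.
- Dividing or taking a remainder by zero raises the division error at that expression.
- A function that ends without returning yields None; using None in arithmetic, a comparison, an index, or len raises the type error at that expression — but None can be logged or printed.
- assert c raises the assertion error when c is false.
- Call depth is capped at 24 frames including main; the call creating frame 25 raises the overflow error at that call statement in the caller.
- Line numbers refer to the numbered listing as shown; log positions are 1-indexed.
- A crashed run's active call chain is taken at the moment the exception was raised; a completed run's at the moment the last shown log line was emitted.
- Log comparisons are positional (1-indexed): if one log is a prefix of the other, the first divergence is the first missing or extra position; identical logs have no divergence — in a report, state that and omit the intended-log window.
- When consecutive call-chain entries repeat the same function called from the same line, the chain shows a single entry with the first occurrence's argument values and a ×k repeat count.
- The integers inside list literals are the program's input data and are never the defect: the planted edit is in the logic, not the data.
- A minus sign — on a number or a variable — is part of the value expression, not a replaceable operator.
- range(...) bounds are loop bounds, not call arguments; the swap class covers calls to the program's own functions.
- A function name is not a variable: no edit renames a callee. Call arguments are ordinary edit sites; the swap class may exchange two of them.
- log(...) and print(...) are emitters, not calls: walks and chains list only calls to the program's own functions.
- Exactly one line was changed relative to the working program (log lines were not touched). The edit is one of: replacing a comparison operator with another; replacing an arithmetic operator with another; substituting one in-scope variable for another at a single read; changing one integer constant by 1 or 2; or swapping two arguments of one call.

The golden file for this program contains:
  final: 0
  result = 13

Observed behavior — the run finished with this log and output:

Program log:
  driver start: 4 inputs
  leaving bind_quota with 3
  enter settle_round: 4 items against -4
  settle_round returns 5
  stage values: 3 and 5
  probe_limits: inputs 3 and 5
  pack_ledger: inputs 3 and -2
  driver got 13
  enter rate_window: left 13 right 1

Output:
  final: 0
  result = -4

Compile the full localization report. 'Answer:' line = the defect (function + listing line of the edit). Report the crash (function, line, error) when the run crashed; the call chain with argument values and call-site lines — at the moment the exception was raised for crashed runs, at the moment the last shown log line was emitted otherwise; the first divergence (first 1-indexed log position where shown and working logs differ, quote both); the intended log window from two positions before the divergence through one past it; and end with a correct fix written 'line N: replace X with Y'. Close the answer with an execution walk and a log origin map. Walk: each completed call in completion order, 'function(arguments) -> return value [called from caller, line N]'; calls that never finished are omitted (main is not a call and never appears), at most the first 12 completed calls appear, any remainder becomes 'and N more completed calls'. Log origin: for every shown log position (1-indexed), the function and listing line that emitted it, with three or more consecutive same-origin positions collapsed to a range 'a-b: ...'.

Answer: the defect is in main at line 50.
Core observation: Every logged value matches the working version; the printed result is what differs.
Call chain: main -> rate_window(13, 1) (called at line 48).
First divergence: none — the logs agree in full.
Execution walk:
  bind_quota([1, 4, -4, 0]) -> 3  [called from main, line 43]
  settle_round([1, 4, -4, 0], -4) -> 5  [called from main, line 44]
  pack_ledger(3, -2) -> 13  [called from probe_limits, line 31]
  probe_limits(3, 5) -> 13  [called from main, line 46]
  rate_window(13, 1) -> 0  [called from main, line 48]
Log origin:
  1 — main, line 42
  2 — bind_quota, line 6
  3 — settle_round, line 10
  4 — settle_round, line 15
  5 — main, line 45
  6 — probe_limits, line 28
  7 — pack_ledger, line 19
  8 — main, line 47
  9 — rate_window, line 34
A correct fix: line 50: replace `count` with `gap`.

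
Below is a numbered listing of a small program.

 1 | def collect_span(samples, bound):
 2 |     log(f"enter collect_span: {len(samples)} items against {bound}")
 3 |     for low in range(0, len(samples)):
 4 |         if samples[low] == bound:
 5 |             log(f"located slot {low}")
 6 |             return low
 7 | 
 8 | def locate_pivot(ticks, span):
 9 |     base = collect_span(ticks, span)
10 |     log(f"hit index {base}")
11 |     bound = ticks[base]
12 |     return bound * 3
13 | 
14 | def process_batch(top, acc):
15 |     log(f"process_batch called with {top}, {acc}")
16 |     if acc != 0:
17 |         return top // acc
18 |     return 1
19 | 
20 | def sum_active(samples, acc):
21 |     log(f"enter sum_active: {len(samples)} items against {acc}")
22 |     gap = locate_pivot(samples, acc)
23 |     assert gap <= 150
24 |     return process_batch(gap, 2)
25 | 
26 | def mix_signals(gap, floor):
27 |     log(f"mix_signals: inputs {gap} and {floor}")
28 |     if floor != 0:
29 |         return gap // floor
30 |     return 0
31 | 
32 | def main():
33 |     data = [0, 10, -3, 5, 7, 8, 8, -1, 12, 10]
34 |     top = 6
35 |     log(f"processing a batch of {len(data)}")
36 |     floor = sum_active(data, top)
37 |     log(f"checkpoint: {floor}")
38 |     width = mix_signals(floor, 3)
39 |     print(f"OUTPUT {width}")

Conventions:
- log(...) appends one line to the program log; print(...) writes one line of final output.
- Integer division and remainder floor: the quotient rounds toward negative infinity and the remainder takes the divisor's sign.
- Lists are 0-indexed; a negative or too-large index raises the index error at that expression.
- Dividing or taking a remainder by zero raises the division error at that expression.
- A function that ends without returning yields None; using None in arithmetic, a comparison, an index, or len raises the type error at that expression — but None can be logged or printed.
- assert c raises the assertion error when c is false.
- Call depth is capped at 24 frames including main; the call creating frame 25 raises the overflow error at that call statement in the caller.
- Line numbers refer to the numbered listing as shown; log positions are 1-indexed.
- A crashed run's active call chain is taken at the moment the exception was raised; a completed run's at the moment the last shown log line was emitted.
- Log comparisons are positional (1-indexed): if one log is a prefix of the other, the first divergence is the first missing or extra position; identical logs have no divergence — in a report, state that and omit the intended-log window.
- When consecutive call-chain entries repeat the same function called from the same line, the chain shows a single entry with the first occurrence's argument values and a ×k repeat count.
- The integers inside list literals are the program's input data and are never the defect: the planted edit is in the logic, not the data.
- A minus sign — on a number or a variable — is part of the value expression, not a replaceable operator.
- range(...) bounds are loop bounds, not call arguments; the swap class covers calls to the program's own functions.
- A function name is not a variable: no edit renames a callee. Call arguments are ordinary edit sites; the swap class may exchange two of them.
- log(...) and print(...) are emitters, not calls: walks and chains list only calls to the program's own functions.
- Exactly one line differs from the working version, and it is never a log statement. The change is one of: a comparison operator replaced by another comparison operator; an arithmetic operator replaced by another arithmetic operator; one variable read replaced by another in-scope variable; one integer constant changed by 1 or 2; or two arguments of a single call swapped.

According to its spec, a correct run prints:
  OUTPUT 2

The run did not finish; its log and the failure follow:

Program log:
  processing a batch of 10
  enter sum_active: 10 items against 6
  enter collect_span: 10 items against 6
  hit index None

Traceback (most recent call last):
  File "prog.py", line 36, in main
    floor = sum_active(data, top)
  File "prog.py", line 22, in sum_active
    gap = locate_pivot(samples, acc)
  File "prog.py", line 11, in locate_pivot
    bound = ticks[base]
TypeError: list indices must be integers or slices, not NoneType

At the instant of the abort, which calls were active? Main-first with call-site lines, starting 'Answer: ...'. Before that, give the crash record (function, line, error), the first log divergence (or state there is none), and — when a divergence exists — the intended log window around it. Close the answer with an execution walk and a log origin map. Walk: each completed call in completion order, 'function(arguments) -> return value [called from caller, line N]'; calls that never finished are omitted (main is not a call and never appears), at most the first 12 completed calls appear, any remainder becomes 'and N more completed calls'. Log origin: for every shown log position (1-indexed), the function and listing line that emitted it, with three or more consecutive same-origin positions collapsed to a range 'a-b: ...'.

Answer: main -> sum_active (called at line 36) -> locate_pivot (called at line 22).
Key fact: Position 2 is the first bad log line: 'enter sum_active: 10 items against 6' should read 'enter sum_active: 10 items against 5'.
Crash: locate_pivot, line 11, TypeError.
First divergence: position 2 — the shown line 'enter sum_active: 10 items against 6' should read 'enter sum_active: 10 items against 5'.
Intended log window:
  1: processing a batch of 10
  2: enter sum_active: 10 items against 5
  3: enter collect_span: 10 items against 5
Execution walk:
  collect_span([0, 10, -3, 5, 7, 8, 8, -1, 12, 10], 6) -> None  [called from locate_pivot, line 9]
Log origin:
  1: logged in main at line 35
  2: logged in sum_active at line 21
  3: logged in collect_span at line 2
  4: logged in locate_pivot at line 10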